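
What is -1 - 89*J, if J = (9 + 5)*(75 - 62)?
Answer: -16199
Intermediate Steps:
J = 182 (J = 14*13 = 182)
-1 - 89*J = -1 - 89*182 = -1 - 16198 = -16199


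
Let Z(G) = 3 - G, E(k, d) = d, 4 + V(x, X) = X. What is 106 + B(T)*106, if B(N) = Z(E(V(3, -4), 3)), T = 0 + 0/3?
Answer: 106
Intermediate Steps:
V(x, X) = -4 + X
T = 0 (T = 0 + 0*(⅓) = 0 + 0 = 0)
B(N) = 0 (B(N) = 3 - 1*3 = 3 - 3 = 0)
106 + B(T)*106 = 106 + 0*106 = 106 + 0 = 106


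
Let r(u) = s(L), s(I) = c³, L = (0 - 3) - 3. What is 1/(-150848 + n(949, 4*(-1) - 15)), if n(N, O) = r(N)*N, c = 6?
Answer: 1/54136 ≈ 1.8472e-5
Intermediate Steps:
L = -6 (L = -3 - 3 = -6)
s(I) = 216 (s(I) = 6³ = 216)
r(u) = 216
n(N, O) = 216*N
1/(-150848 + n(949, 4*(-1) - 15)) = 1/(-150848 + 216*949) = 1/(-150848 + 204984) = 1/54136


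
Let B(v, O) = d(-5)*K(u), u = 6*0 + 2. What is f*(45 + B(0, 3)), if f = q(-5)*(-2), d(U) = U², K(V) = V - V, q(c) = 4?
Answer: -360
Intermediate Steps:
u = 2 (u = 0 + 2 = 2)
K(V) = 0
f = -8 (f = 4*(-2) = -8)
B(v, O) = 0 (B(v, O) = (-5)²*0 = 25*0 = 0)
f*(45 + B(0, 3)) = -8*(45 + 0) = -8*45 = -360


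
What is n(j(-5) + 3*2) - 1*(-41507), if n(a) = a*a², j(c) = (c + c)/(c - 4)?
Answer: 30520747/729 ≈ 41867.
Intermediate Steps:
j(c) = 2*c/(-4 + c) (j(c) = (2*c)/(-4 + c) = 2*c/(-4 + c))
n(a) = a³
n(j(-5) + 3*2) - 1*(-41507) = (2*(-5)/(-4 - 5) + 3*2)³ - 1*(-41507) = (2*(-5)/(-9) + 6)³ + 41507 = (2*(-5)*(-⅑) + 6)³ + 41507 = (10/9 + 6)³ + 41507 = (64/9)³ + 41507 = 262144/729 + 41507 = 30520747/729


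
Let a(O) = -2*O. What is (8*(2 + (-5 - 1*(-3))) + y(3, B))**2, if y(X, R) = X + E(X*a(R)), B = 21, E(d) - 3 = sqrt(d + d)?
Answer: -216 + 72*I*sqrt(7) ≈ -216.0 + 190.49*I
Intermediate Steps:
E(d) = 3 + sqrt(2)*sqrt(d) (E(d) = 3 + sqrt(d + d) = 3 + sqrt(2*d) = 3 + sqrt(2)*sqrt(d))
y(X, R) = 3 + X + 2*sqrt(-R*X) (y(X, R) = X + (3 + sqrt(2)*sqrt(X*(-2*R))) = X + (3 + sqrt(2)*sqrt(-2*R*X)) = X + (3 + sqrt(2)*(sqrt(2)*sqrt(-R*X))) = X + (3 + 2*sqrt(-R*X)) = 3 + X + 2*sqrt(-R*X))
(8*(2 + (-5 - 1*(-3))) + y(3, B))**2 = (8*(2 + (-5 - 1*(-3))) + (3 + 3 + 2*sqrt(-1*21*3)))**2 = (8*(2 + (-5 + 3)) + (3 + 3 + 2*sqrt(-63)))**2 = (8*(2 - 2) + (3 + 3 + 2*(3*I*sqrt(7))))**2 = (8*0 + (3 + 3 + 6*I*sqrt(7)))**2 = (0 + (6 + 6*I*sqrt(7)))**2 = (6 + 6*I*sqrt(7))**2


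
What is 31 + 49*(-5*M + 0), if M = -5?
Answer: 1256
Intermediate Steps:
31 + 49*(-5*M + 0) = 31 + 49*(-5*(-5) + 0) = 31 + 49*(25 + 0) = 31 + 49*25 = 31 + 1225 = 1256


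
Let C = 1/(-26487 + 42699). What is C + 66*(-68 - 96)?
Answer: -175478687/16212 ≈ -10824.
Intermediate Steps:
C = 1/16212 ≈ 6.1683e-5
C + 66*(-68 - 96) = 1/16212 + 66*(-68 - 96) = 1/16212 + 66*(-164) = 1/16212 - 10824 = -175478687/16212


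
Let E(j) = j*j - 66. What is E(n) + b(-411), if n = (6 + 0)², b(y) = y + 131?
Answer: 950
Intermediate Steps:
b(y) = 131 + y
n = 36 (n = 6² = 36)
E(j) = -66 + j² (E(j) = j² - 66 = -66 + j²)
E(n) + b(-411) = (-66 + 36²) + (131 - 411) = (-66 + 1296) - 280 = 1230 - 280 = 950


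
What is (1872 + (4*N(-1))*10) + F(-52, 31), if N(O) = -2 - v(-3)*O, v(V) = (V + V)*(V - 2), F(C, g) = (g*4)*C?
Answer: -3456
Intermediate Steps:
F(C, g) = 4*C*g (F(C, g) = (4*g)*C = 4*C*g)
v(V) = 2*V*(-2 + V) (v(V) = (2*V)*(-2 + V) = 2*V*(-2 + V))
N(O) = -2 - 30*O (N(O) = -2 - 2*(-3)*(-2 - 3)*O = -2 - 2*(-3)*(-5)*O = -2 - 30*O)
(1872 + (4*N(-1))*10) + F(-52, 31) = (1872 + (4*(-2 - 30*(-1)))*10) + 4*(-52)*31 = (1872 + (4*(-2 + 30))*10) - 6448 = (1872 + (4*28)*10) - 6448 = (1872 + 112*10) - 6448 = (1872 + 1120) - 6448 = 2992 - 6448 = -3456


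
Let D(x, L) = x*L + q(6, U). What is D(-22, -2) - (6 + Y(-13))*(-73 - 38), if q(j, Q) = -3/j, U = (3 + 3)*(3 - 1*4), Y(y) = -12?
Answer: -1245/2 ≈ -622.50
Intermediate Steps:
U = -6 (U = 6*(3 - 4) = 6*(-1) = -6)
D(x, L) = -½ + L*x (D(x, L) = x*L - 3/6 = L*x - 3*⅙ = L*x - ½ = -½ + L*x)
D(-22, -2) - (6 + Y(-13))*(-73 - 38) = (-½ - 2*(-22)) - (6 - 12)*(-73 - 38) = (-½ + 44) - (-6)*(-111) = 87/2 - 1*666 = 87/2 - 666 = -1245/2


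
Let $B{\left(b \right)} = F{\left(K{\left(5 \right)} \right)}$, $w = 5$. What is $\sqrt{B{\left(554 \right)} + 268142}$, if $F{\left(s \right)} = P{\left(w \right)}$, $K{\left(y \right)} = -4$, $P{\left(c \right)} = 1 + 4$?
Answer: $\sqrt{268147} \approx 517.83$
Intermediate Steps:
$P{\left(c \right)} = 5$
$F{\left(s \right)} = 5$
$B{\left(b \right)} = 5$
$\sqrt{B{\left(554 \right)} + 268142} = \sqrt{5 + 268142} = \sqrt{268147}$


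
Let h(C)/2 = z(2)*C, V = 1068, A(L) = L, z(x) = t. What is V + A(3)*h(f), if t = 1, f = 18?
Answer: 1176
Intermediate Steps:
z(x) = 1
h(C) = 2*C (h(C) = 2*(1*C) = 2*C)
V + A(3)*h(f) = 1068 + 3*(2*18) = 1068 + 3*36 = 1068 + 108 = 1176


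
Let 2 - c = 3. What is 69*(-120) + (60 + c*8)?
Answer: -8228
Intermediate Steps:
c = -1 (c = 2 - 1*3 = 2 - 3 = -1)
69*(-120) + (60 + c*8) = 69*(-120) + (60 - 1*8) = -8280 + (60 - 8) = -8280 + 52 = -8228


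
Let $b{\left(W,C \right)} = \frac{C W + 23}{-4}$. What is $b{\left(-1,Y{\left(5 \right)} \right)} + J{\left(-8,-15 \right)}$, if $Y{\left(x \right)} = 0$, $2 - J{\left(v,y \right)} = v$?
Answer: $\frac{17}{4} \approx 4.25$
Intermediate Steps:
$J{\left(v,y \right)} = 2 - v$
$b{\left(W,C \right)} = - \frac{23}{4} - \frac{C W}{4}$ ($b{\left(W,C \right)} = \left(23 + C W\right) \left(- \frac{1}{4}\right) = - \frac{23}{4} - \frac{C W}{4}$)
$b{\left(-1,Y{\left(5 \right)} \right)} + J{\left(-8,-15 \right)} = \left(- \frac{23}{4} - 0 \left(-1\right)\right) + \left(2 - -8\right) = \left(- \frac{23}{4} + 0\right) + \left(2 + 8\right) = - \frac{23}{4} + 10 = \frac{17}{4}$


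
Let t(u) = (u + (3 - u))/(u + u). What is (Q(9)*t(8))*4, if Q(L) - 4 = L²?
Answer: 255/4 ≈ 63.750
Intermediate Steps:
t(u) = 3/(2*u) (t(u) = 3/((2*u)) = 3*(1/(2*u)) = 3/(2*u))
Q(L) = 4 + L²
(Q(9)*t(8))*4 = ((4 + 9²)*((3/2)/8))*4 = ((4 + 81)*((3/2)*(⅛)))*4 = (85*(3/16))*4 = (255/16)*4 = 255/4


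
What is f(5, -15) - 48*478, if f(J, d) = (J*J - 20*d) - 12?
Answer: -22631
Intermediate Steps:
f(J, d) = -12 + J² - 20*d (f(J, d) = (J² - 20*d) - 12 = -12 + J² - 20*d)
f(5, -15) - 48*478 = (-12 + 5² - 20*(-15)) - 48*478 = (-12 + 25 + 300) - 22944 = 313 - 22944 = -22631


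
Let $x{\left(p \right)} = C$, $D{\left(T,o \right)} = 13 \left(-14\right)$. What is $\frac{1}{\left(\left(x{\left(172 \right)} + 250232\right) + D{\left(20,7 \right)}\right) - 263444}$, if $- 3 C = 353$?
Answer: $- \frac{3}{40535} \approx -7.401 \cdot 10^{-5}$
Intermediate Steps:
$D{\left(T,o \right)} = -182$
$C = - \frac{353}{3}$ ($C = \left(- \frac{1}{3}\right) 353 = - \frac{353}{3} \approx -117.67$)
$x{\left(p \right)} = - \frac{353}{3}$
$\frac{1}{\left(\left(x{\left(172 \right)} + 250232\right) + D{\left(20,7 \right)}\right) - 263444} = \frac{1}{\left(\left(- \frac{353}{3} + 250232\right) - 182\right) - 263444} = \frac{1}{\left(\frac{750343}{3} - 182\right) - 263444} = \frac{1}{\frac{749797}{3} - 263444} = \frac{1}{- \frac{40535}{3}} = - \frac{3}{40535}$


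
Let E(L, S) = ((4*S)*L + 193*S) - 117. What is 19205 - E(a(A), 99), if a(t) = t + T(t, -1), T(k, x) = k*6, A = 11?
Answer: -30277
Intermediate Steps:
T(k, x) = 6*k
a(t) = 7*t (a(t) = t + 6*t = 7*t)
E(L, S) = -117 + 193*S + 4*L*S (E(L, S) = (4*L*S + 193*S) - 117 = (193*S + 4*L*S) - 117 = -117 + 193*S + 4*L*S)
19205 - E(a(A), 99) = 19205 - (-117 + 193*99 + 4*(7*11)*99) = 19205 - (-117 + 19107 + 4*77*99) = 19205 - (-117 + 19107 + 30492) = 19205 - 1*49482 = 19205 - 49482 = -30277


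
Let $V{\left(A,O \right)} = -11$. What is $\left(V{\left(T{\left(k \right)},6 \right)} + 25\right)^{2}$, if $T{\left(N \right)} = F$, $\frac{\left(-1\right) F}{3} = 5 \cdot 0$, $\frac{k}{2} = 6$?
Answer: $196$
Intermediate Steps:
$k = 12$ ($k = 2 \cdot 6 = 12$)
$F = 0$ ($F = - 3 \cdot 5 \cdot 0 = \left(-3\right) 0 = 0$)
$T{\left(N \right)} = 0$
$\left(V{\left(T{\left(k \right)},6 \right)} + 25\right)^{2} = \left(-11 + 25\right)^{2} = 14^{2} = 196$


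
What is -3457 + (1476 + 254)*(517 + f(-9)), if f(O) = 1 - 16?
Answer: 865003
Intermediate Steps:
f(O) = -15
-3457 + (1476 + 254)*(517 + f(-9)) = -3457 + (1476 + 254)*(517 - 15) = -3457 + 1730*502 = -3457 + 868460 = 865003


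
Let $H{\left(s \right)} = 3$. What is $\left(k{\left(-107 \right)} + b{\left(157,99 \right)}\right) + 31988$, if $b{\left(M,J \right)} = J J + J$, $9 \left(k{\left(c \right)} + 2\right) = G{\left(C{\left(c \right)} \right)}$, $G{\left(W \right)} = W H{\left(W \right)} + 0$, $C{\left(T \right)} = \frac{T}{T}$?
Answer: $\frac{125659}{3} \approx 41886.0$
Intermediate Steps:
$C{\left(T \right)} = 1$
$G{\left(W \right)} = 3 W$ ($G{\left(W \right)} = W 3 + 0 = 3 W + 0 = 3 W$)
$k{\left(c \right)} = - \frac{5}{3}$ ($k{\left(c \right)} = -2 + \frac{3 \cdot 1}{9} = -2 + \frac{1}{9} \cdot 3 = -2 + \frac{1}{3} = - \frac{5}{3}$)
$b{\left(M,J \right)} = J + J^{2}$ ($b{\left(M,J \right)} = J^{2} + J = J + J^{2}$)
$\left(k{\left(-107 \right)} + b{\left(157,99 \right)}\right) + 31988 = \left(- \frac{5}{3} + 99 \left(1 + 99\right)\right) + 31988 = \left(- \frac{5}{3} + 99 \cdot 100\right) + 31988 = \left(- \frac{5}{3} + 9900\right) + 31988 = \frac{29695}{3} + 31988 = \frac{125659}{3}$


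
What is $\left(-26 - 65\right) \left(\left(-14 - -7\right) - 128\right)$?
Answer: $12285$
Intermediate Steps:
$\left(-26 - 65\right) \left(\left(-14 - -7\right) - 128\right) = \left(-26 - 65\right) \left(\left(-14 + 7\right) - 128\right) = - 91 \left(-7 - 128\right) = \left(-91\right) \left(-135\right) = 12285$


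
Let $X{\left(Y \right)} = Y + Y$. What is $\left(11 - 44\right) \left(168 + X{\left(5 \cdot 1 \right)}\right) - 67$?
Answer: $-5941$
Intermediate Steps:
$X{\left(Y \right)} = 2 Y$
$\left(11 - 44\right) \left(168 + X{\left(5 \cdot 1 \right)}\right) - 67 = \left(11 - 44\right) \left(168 + 2 \cdot 5 \cdot 1\right) - 67 = - 33 \left(168 + 2 \cdot 5\right) - 67 = - 33 \left(168 + 10\right) - 67 = \left(-33\right) 178 - 67 = -5874 - 67 = -5941$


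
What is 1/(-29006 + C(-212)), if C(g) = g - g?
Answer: -1/29006 ≈ -3.4476e-5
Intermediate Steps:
C(g) = 0
1/(-29006 + C(-212)) = 1/(-29006 + 0) = 1/(-29006) = -1/29006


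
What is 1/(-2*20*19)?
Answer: -1/760 ≈ -0.0013158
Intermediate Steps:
1/(-2*20*19) = 1/(-40*19) = 1/(-760) = -1/760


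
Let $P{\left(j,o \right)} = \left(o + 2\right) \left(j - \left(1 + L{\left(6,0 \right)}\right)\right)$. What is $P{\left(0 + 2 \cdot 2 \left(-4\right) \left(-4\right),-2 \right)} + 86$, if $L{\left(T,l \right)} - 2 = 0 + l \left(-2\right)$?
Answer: $86$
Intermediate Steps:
$L{\left(T,l \right)} = 2 - 2 l$ ($L{\left(T,l \right)} = 2 + \left(0 + l \left(-2\right)\right) = 2 + \left(0 - 2 l\right) = 2 - 2 l$)
$P{\left(j,o \right)} = \left(-3 + j\right) \left(2 + o\right)$ ($P{\left(j,o \right)} = \left(o + 2\right) \left(j - \left(3 + 0\right)\right) = \left(2 + o\right) \left(j - 3\right) = \left(2 + o\right) \left(-3 + j\right) = \left(-3 + j\right) \left(2 + o\right)$)
$P{\left(0 + 2 \cdot 2 \left(-4\right) \left(-4\right),-2 \right)} + 86 = \left(-6 - -6 + 2 \left(0 + 2 \cdot 2 \left(-4\right) \left(-4\right)\right) + \left(0 + 2 \cdot 2 \left(-4\right) \left(-4\right)\right) \left(-2\right)\right) + 86 = \left(-6 + 6 + 2 \left(0 + 2 \left(\left(-8\right) \left(-4\right)\right)\right) + \left(0 + 2 \left(\left(-8\right) \left(-4\right)\right)\right) \left(-2\right)\right) + 86 = \left(-6 + 6 + 2 \left(0 + 2 \cdot 32\right) + \left(0 + 2 \cdot 32\right) \left(-2\right)\right) + 86 = \left(-6 + 6 + 2 \left(0 + 64\right) + \left(0 + 64\right) \left(-2\right)\right) + 86 = \left(-6 + 6 + 2 \cdot 64 + 64 \left(-2\right)\right) + 86 = \left(-6 + 6 + 128 - 128\right) + 86 = 0 + 86 = 86$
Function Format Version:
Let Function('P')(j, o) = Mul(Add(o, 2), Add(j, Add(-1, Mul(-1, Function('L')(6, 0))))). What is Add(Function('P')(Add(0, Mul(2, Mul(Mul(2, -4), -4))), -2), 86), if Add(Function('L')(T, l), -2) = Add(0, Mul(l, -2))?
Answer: 86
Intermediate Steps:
Function('L')(T, l) = Add(2, Mul(-2, l)) (Function('L')(T, l) = Add(2, Add(0, Mul(l, -2))) = Add(2, Add(0, Mul(-2, l))) = Add(2, Mul(-2, l)))
Function('P')(j, o) = Mul(Add(-3, j), Add(2, o)) (Function('P')(j, o) = Mul(Add(o, 2), Add(j, Add(-1, Mul(-1, Add(2, Mul(-2, 0)))))) = Mul(Add(2, o), Add(j, Add(-1, Mul(-1, Add(2, 0))))) = Mul(Add(2, o), Add(j, Add(-1, Mul(-1, 2)))) = Mul(Add(2, o), Add(j, Add(-1, -2))) = Mul(Add(2, o), Add(j, -3)) = Mul(Add(2, o), Add(-3, j)) = Mul(Add(-3, j), Add(2, o)))
Add(Function('P')(Add(0, Mul(2, Mul(Mul(2, -4), -4))), -2), 86) = Add(Add(-6, Mul(-3, -2), Mul(2, Add(0, Mul(2, Mul(Mul(2, -4), -4)))), Mul(Add(0, Mul(2, Mul(Mul(2, -4), -4))), -2)), 86) = Add(Add(-6, 6, Mul(2, Add(0, Mul(2, Mul(-8, -4)))), Mul(Add(0, Mul(2, Mul(-8, -4))), -2)), 86) = Add(Add(-6, 6, Mul(2, Add(0, Mul(2, 32))), Mul(Add(0, Mul(2, 32)), -2)), 86) = Add(Add(-6, 6, Mul(2, Add(0, 64)), Mul(Add(0, 64), -2)), 86) = Add(Add(-6, 6, Mul(2, 64), Mul(64, -2)), 86) = Add(Add(-6, 6, 128, -128), 86) = Add(0, 86) = 86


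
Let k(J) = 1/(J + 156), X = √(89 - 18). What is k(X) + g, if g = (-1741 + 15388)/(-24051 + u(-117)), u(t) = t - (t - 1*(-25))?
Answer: -327388599/584204140 - √71/24265 ≈ -0.56075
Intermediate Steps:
X = √71 ≈ 8.4261
u(t) = -25 (u(t) = t - (t + 25) = t - (25 + t) = t + (-25 - t) = -25)
k(J) = 1/(156 + J)
g = -13647/24076 (g = (-1741 + 15388)/(-24051 - 25) = 13647/(-24076) = 13647*(-1/24076) = -13647/24076 ≈ -0.56683)
k(X) + g = 1/(156 + √71) - 13647/24076 = -13647/24076 + 1/(156 + √71)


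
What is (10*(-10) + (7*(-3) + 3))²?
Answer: 13924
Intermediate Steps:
(10*(-10) + (7*(-3) + 3))² = (-100 + (-21 + 3))² = (-100 - 18)² = (-118)² = 13924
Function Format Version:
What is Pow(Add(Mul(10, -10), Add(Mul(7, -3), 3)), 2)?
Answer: 13924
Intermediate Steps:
Pow(Add(Mul(10, -10), Add(Mul(7, -3), 3)), 2) = Pow(Add(-100, Add(-21, 3)), 2) = Pow(Add(-100, -18), 2) = Pow(-118, 2) = 13924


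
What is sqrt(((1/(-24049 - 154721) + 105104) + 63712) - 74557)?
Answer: sqrt(3012396319062330)/178770 ≈ 307.02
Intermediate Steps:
sqrt(((1/(-24049 - 154721) + 105104) + 63712) - 74557) = sqrt(((1/(-178770) + 105104) + 63712) - 74557) = sqrt(((-1/178770 + 105104) + 63712) - 74557) = sqrt((18789442079/178770 + 63712) - 74557) = sqrt(30179236319/178770 - 74557) = sqrt(16850681429/178770) = sqrt(3012396319062330)/178770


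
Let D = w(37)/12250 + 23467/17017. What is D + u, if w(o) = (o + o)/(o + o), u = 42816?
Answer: 1275090845681/29779750 ≈ 42817.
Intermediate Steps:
w(o) = 1 (w(o) = (2*o)/((2*o)) = (2*o)*(1/(2*o)) = 1)
D = 41069681/29779750 (D = 1/12250 + 23467/17017 = 41069681/29779750 ≈ 1.3791)
D + u = 41069681/29779750 + 42816 = 1275090845681/29779750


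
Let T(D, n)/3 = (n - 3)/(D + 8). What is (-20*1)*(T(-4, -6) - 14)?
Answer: 415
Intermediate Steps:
T(D, n) = 3*(-3 + n)/(8 + D) (T(D, n) = 3*((n - 3)/(D + 8)) = 3*((-3 + n)/(8 + D)) = 3*(-3 + n)/(8 + D))
(-20*1)*(T(-4, -6) - 14) = (-20*1)*(3*(-3 - 6)/(8 - 4) - 14) = -20*(3*(-9)/4 - 14) = -20*(3*(1/4)*(-9) - 14) = -20*(-27/4 - 14) = -20*(-83/4) = 415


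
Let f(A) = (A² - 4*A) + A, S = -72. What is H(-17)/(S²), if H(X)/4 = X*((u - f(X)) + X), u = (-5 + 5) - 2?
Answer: 6103/1296 ≈ 4.7091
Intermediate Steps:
f(A) = A² - 3*A
u = -2 (u = 0 - 2 = -2)
H(X) = 4*X*(-2 + X - X*(-3 + X)) (H(X) = 4*(X*((-2 - X*(-3 + X)) + X)) = 4*(X*(-2 + X - X*(-3 + X))) = 4*X*(-2 + X - X*(-3 + X)))
H(-17)/(S²) = (4*(-17)*(-2 - 1*(-17)² + 4*(-17)))/((-72)²) = (4*(-17)*(-2 - 1*289 - 68))/5184 = (4*(-17)*(-2 - 289 - 68))*(1/5184) = (4*(-17)*(-359))*(1/5184) = 24412*(1/5184) = 6103/1296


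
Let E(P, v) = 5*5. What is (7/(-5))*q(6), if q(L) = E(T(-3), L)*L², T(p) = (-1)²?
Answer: -1260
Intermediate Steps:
T(p) = 1
E(P, v) = 25
q(L) = 25*L²
(7/(-5))*q(6) = (7/(-5))*(25*6²) = (-⅕*7)*(25*36) = -7/5*900 = -1260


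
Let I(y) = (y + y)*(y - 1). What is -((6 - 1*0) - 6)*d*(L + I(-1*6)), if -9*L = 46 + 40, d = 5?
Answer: 0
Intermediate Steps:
I(y) = 2*y*(-1 + y) (I(y) = (2*y)*(-1 + y) = 2*y*(-1 + y))
L = -86/9 (L = -(46 + 40)/9 = -1/9*86 = -86/9 ≈ -9.5556)
-((6 - 1*0) - 6)*d*(L + I(-1*6)) = -((6 - 1*0) - 6)*5*(-86/9 + 2*(-1*6)*(-1 - 1*6)) = -((6 + 0) - 6)*5*(-86/9 + 2*(-6)*(-1 - 6)) = -(6 - 6)*5*(-86/9 + 2*(-6)*(-7)) = -0*5*(-86/9 + 84) = -0*670/9 = -1*0 = 0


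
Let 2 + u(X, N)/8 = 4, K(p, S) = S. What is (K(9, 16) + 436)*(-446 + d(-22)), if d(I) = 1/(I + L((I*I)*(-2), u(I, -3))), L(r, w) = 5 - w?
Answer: -6652988/33 ≈ -2.0161e+5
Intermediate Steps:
u(X, N) = 16 (u(X, N) = -16 + 8*4 = -16 + 32 = 16)
d(I) = 1/(-11 + I) (d(I) = 1/(I + (5 - 1*16)) = 1/(I + (5 - 16)) = 1/(I - 11) = 1/(-11 + I))
(K(9, 16) + 436)*(-446 + d(-22)) = (16 + 436)*(-446 + 1/(-11 - 22)) = 452*(-446 + 1/(-33)) = 452*(-446 - 1/33) = 452*(-14719/33) = -6652988/33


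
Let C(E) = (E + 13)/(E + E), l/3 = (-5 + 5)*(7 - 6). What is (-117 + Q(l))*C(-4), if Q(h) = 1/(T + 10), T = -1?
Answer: 263/2 ≈ 131.50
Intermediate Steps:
l = 0 (l = 3*((-5 + 5)*(7 - 6)) = 3*(0*1) = 3*0 = 0)
C(E) = (13 + E)/(2*E) (C(E) = (13 + E)/((2*E)) = (13 + E)*(1/(2*E)) = (13 + E)/(2*E))
Q(h) = ⅑ (Q(h) = 1/(-1 + 10) = 1/9 = ⅑)
(-117 + Q(l))*C(-4) = (-117 + ⅑)*((½)*(13 - 4)/(-4)) = -526*(-1)*9/(9*4) = -1052/9*(-9/8) = 263/2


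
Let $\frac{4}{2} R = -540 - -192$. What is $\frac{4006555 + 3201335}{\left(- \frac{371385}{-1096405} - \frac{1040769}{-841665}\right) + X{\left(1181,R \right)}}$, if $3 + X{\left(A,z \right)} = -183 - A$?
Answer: $- \frac{443432138681734950}{84001448359387} \approx -5278.9$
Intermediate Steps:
$R = -174$ ($R = \frac{-540 - -192}{2} = \frac{-540 + 192}{2} = \frac{1}{2} \left(-348\right) = -174$)
$X{\left(A,z \right)} = -186 - A$ ($X{\left(A,z \right)} = -3 - \left(183 + A\right) = -186 - A$)
$\frac{4006555 + 3201335}{\left(- \frac{371385}{-1096405} - \frac{1040769}{-841665}\right) + X{\left(1181,R \right)}} = \frac{4006555 + 3201335}{\left(- \frac{371385}{-1096405} - \frac{1040769}{-841665}\right) - 1367} = \frac{7207890}{\left(\left(-371385\right) \left(- \frac{1}{1096405}\right) - - \frac{346923}{280555}\right) - 1367} = \frac{7207890}{\left(\frac{74277}{219281} + \frac{346923}{280555}\right) - 1367} = \frac{7207890}{\frac{96912406098}{61520380955} - 1367} = \frac{7207890}{- \frac{84001448359387}{61520380955}} = 7207890 \left(- \frac{61520380955}{84001448359387}\right) = - \frac{443432138681734950}{84001448359387}$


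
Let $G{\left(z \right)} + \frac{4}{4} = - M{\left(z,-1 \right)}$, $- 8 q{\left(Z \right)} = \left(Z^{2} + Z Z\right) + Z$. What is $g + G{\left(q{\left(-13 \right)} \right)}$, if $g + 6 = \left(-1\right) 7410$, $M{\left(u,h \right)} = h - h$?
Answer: $-7417$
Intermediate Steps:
$M{\left(u,h \right)} = 0$
$g = -7416$ ($g = -6 - 7410 = -7416$)
$q{\left(Z \right)} = - \frac{Z^{2}}{4} - \frac{Z}{8}$ ($q{\left(Z \right)} = - \frac{\left(Z^{2} + Z Z\right) + Z}{8} = - \frac{\left(Z^{2} + Z^{2}\right) + Z}{8} = - \frac{2 Z^{2} + Z}{8} = - \frac{Z + 2 Z^{2}}{8} = - \frac{Z^{2}}{4} - \frac{Z}{8}$)
$G{\left(z \right)} = -1$ ($G{\left(z \right)} = -1 - 0 = -1 + 0 = -1$)
$g + G{\left(q{\left(-13 \right)} \right)} = -7416 - 1 = -7417$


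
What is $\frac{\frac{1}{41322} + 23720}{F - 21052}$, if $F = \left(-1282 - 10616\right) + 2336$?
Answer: $- \frac{980157841}{1265031708} \approx -0.77481$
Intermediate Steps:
$F = -9562$ ($F = -11898 + 2336 = -9562$)
$\frac{\frac{1}{41322} + 23720}{F - 21052} = \frac{\frac{1}{41322} + 23720}{-9562 - 21052} = \frac{\frac{1}{41322} + 23720}{-30614} = \frac{980157841}{41322} \left(- \frac{1}{30614}\right) = - \frac{980157841}{1265031708}$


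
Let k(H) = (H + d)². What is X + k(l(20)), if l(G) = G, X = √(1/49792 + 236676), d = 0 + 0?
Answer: 400 + 49*√3818574154/6224 ≈ 886.49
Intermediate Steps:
d = 0
X = 49*√3818574154/6224 (X = √(1/49792 + 236676) = √(11784571393/49792) = 49*√3818574154/6224 ≈ 486.49)
k(H) = H² (k(H) = (H + 0)² = H²)
X + k(l(20)) = 49*√3818574154/6224 + 20² = 49*√3818574154/6224 + 400 = 400 + 49*√3818574154/6224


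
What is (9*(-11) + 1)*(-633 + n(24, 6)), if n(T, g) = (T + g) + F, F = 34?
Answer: 55762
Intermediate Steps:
n(T, g) = 34 + T + g (n(T, g) = (T + g) + 34 = 34 + T + g)
(9*(-11) + 1)*(-633 + n(24, 6)) = (9*(-11) + 1)*(-633 + (34 + 24 + 6)) = (-99 + 1)*(-633 + 64) = -98*(-569) = 55762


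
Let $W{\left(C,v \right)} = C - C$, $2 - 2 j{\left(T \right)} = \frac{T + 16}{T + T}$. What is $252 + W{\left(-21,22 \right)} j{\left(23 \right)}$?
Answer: $252$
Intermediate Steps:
$j{\left(T \right)} = 1 - \frac{16 + T}{4 T}$ ($j{\left(T \right)} = 1 - \frac{\left(T + 16\right) \frac{1}{T + T}}{2} = 1 - \frac{\left(16 + T\right) \frac{1}{2 T}}{2} = 1 - \frac{\frac{1}{2} \frac{1}{T} \left(16 + T\right)}{2} = 1 - \frac{16 + T}{4 T}$)
$W{\left(C,v \right)} = 0$
$252 + W{\left(-21,22 \right)} j{\left(23 \right)} = 252 + 0 \left(\frac{3}{4} - \frac{4}{23}\right) = 252 + 0 \cdot \frac{53}{92} = 252 + 0 = 252$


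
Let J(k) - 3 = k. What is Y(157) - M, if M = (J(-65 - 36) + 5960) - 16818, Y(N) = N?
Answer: 11113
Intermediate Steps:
J(k) = 3 + k
M = -10956 (M = ((3 + (-65 - 36)) + 5960) - 16818 = ((3 - 101) + 5960) - 16818 = (-98 + 5960) - 16818 = 5862 - 16818 = -10956)
Y(157) - M = 157 - 1*(-10956) = 157 + 10956 = 11113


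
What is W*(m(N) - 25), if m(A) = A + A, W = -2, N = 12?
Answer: 2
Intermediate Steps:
m(A) = 2*A
W*(m(N) - 25) = -2*(2*12 - 25) = -2*(24 - 25) = -2*(-1) = 2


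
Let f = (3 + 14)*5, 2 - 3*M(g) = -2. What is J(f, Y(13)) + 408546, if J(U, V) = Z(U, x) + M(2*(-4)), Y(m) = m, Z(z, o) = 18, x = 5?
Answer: 1225696/3 ≈ 4.0857e+5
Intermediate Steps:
M(g) = 4/3 (M(g) = ⅔ - ⅓*(-2) = ⅔ + ⅔ = 4/3)
f = 85 (f = 17*5 = 85)
J(U, V) = 58/3 (J(U, V) = 18 + 4/3 = 58/3)
J(f, Y(13)) + 408546 = 58/3 + 408546 = 1225696/3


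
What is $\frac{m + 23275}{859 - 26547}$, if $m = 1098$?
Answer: $- \frac{24373}{25688} \approx -0.94881$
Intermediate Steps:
$\frac{m + 23275}{859 - 26547} = \frac{1098 + 23275}{859 - 26547} = \frac{24373}{-25688} = 24373 \left(- \frac{1}{25688}\right) = - \frac{24373}{25688}$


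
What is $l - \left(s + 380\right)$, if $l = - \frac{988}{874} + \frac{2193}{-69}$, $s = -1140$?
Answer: $\frac{16723}{23} \approx 727.09$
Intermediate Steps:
$l = - \frac{757}{23}$ ($l = \left(-988\right) \frac{1}{874} + 2193 \left(- \frac{1}{69}\right) = - \frac{26}{23} - \frac{731}{23} = - \frac{757}{23} \approx -32.913$)
$l - \left(s + 380\right) = - \frac{757}{23} - \left(-1140 + 380\right) = - \frac{757}{23} - -760 = - \frac{757}{23} + 760 = \frac{16723}{23}$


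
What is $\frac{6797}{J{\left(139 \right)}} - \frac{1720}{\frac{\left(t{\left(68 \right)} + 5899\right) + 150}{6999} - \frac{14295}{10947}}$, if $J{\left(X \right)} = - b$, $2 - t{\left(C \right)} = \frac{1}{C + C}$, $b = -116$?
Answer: $\frac{140684237345257}{35559617764} \approx 3956.3$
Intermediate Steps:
$t{\left(C \right)} = 2 - \frac{1}{2 C}$ ($t{\left(C \right)} = 2 - \frac{1}{C + C} = 2 - \frac{1}{2 C}$)
$J{\left(X \right)} = 116$ ($J{\left(X \right)} = \left(-1\right) \left(-116\right) = 116$)
$\frac{6797}{J{\left(139 \right)}} - \frac{1720}{\frac{\left(t{\left(68 \right)} + 5899\right) + 150}{6999} - \frac{14295}{10947}} = \frac{6797}{116} - \frac{1720}{\frac{\left(\left(2 - \frac{1}{2 \cdot 68}\right) + 5899\right) + 150}{6999} - \frac{14295}{10947}} = 6797 \cdot \frac{1}{116} - \frac{1720}{\left(\left(\left(2 - \frac{1}{136}\right) + 5899\right) + 150\right) \frac{1}{6999} - \frac{4765}{3649}} = \frac{6797}{116} - \frac{1720}{\left(\left(\left(2 - \frac{1}{136}\right) + 5899\right) + 150\right) \frac{1}{6999} - \frac{4765}{3649}} = \frac{6797}{116} - \frac{1720}{\left(\left(\frac{271}{136} + 5899\right) + 150\right) \frac{1}{6999} - \frac{4765}{3649}} = \frac{6797}{116} - \frac{1720}{\left(\frac{802535}{136} + 150\right) \frac{1}{6999} - \frac{4765}{3649}} = \frac{6797}{116} - \frac{1720}{\frac{822935}{136} \cdot \frac{1}{6999} - \frac{4765}{3649}} = \frac{6797}{116} - \frac{1720}{\frac{822935}{951864} - \frac{4765}{3649}} = \frac{6797}{116} - \frac{1720}{- \frac{1532742145}{3473351736}} = \frac{6797}{116} - - \frac{1194832997184}{306548429} = \frac{6797}{116} + \frac{1194832997184}{306548429} = \frac{140684237345257}{35559617764}$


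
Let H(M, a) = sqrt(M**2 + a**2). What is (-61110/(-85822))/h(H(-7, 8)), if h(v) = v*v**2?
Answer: 30555*sqrt(113)/547930559 ≈ 0.00059278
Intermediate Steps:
h(v) = v**3
(-61110/(-85822))/h(H(-7, 8)) = (-61110/(-85822))/((sqrt((-7)**2 + 8**2))**3) = (-61110*(-1/85822))/((sqrt(49 + 64))**3) = 30555/(42911*((sqrt(113))**3)) = 30555/(42911*((113*sqrt(113)))) = 30555*(sqrt(113)/12769)/42911 = 30555*sqrt(113)/547930559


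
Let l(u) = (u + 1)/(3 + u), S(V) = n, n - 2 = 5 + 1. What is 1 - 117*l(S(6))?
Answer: -1042/11 ≈ -94.727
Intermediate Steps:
n = 8 (n = 2 + (5 + 1) = 2 + 6 = 8)
S(V) = 8
l(u) = (1 + u)/(3 + u)
1 - 117*l(S(6)) = 1 - 117*(1 + 8)/(3 + 8) = 1 - 117*9/11 = 1 - 1053/11 = -1042/11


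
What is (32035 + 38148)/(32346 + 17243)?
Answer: 70183/49589 ≈ 1.4153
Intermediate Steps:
(32035 + 38148)/(32346 + 17243) = 70183/49589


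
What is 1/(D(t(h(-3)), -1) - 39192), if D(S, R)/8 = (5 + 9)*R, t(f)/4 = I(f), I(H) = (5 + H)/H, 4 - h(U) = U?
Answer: -1/39304 ≈ -2.5443e-5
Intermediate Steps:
h(U) = 4 - U
I(H) = (5 + H)/H
t(f) = 4*(5 + f)/f (t(f) = 4*((5 + f)/f) = 4*(5 + f)/f)
D(S, R) = 112*R (D(S, R) = 8*((5 + 9)*R) = 8*(14*R) = 112*R)
1/(D(t(h(-3)), -1) - 39192) = 1/(112*(-1) - 39192) = 1/(-112 - 39192) = 1/(-39304) = -1/39304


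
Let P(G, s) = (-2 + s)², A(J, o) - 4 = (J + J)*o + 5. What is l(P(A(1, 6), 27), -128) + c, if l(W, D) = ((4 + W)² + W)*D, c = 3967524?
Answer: -46754524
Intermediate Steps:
A(J, o) = 9 + 2*J*o (A(J, o) = 4 + ((J + J)*o + 5) = 4 + ((2*J)*o + 5) = 4 + (2*J*o + 5) = 4 + (5 + 2*J*o) = 9 + 2*J*o)
l(W, D) = D*(W + (4 + W)²) (l(W, D) = (W + (4 + W)²)*D = D*(W + (4 + W)²))
l(P(A(1, 6), 27), -128) + c = -128*((-2 + 27)² + (4 + (-2 + 27)²)²) + 3967524 = -128*(25² + (4 + 25²)²) + 3967524 = -128*(625 + (4 + 625)²) + 3967524 = -128*(625 + 629²) + 3967524 = -128*(625 + 395641) + 3967524 = -128*396266 + 3967524 = -50722048 + 3967524 = -46754524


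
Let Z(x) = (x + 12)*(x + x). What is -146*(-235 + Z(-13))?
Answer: 30514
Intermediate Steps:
Z(x) = 2*x*(12 + x) (Z(x) = (12 + x)*(2*x) = 2*x*(12 + x))
-146*(-235 + Z(-13)) = -146*(-235 + 2*(-13)*(12 - 13)) = -146*(-235 + 2*(-13)*(-1)) = -146*(-235 + 26) = -146*(-209) = 30514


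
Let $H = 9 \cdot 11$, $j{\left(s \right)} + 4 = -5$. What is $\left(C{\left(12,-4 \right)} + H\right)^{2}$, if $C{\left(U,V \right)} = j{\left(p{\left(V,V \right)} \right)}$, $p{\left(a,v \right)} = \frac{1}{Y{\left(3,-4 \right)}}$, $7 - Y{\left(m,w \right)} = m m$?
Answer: $8100$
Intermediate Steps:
$Y{\left(m,w \right)} = 7 - m^{2}$ ($Y{\left(m,w \right)} = 7 - m m = 7 - m^{2}$)
$p{\left(a,v \right)} = - \frac{1}{2}$ ($p{\left(a,v \right)} = \frac{1}{7 - 3^{2}} = \frac{1}{7 - 9} = \frac{1}{-2} = - \frac{1}{2}$)
$j{\left(s \right)} = -9$ ($j{\left(s \right)} = -4 - 5 = -9$)
$C{\left(U,V \right)} = -9$
$H = 99$
$\left(C{\left(12,-4 \right)} + H\right)^{2} = \left(-9 + 99\right)^{2} = 90^{2} = 8100$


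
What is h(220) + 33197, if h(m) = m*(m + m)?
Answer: 129997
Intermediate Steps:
h(m) = 2*m² (h(m) = m*(2*m) = 2*m²)
h(220) + 33197 = 2*220² + 33197 = 2*48400 + 33197 = 96800 + 33197 = 129997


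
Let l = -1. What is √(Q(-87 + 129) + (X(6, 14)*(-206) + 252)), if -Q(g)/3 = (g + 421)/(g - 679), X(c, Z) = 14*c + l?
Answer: I*√139483669/91 ≈ 129.78*I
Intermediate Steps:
X(c, Z) = -1 + 14*c (X(c, Z) = 14*c - 1 = -1 + 14*c)
Q(g) = -3*(421 + g)/(-679 + g) (Q(g) = -3*(g + 421)/(g - 679) = -3*(421 + g)/(-679 + g))
√(Q(-87 + 129) + (X(6, 14)*(-206) + 252)) = √(3*(-421 - (-87 + 129))/(-679 + (-87 + 129)) + ((-1 + 14*6)*(-206) + 252)) = √(3*(-421 - 1*42)/(-679 + 42) + ((-1 + 84)*(-206) + 252)) = √(3*(-421 - 42)/(-637) + (83*(-206) + 252)) = √(3*(-1/637)*(-463) + (-17098 + 252)) = √(1389/637 - 16846) = √(-10729513/637) = I*√139483669/91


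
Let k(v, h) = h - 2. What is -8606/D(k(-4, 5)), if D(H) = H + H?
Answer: -4303/3 ≈ -1434.3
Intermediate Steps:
k(v, h) = -2 + h
D(H) = 2*H
-8606/D(k(-4, 5)) = -8606*1/(2*(-2 + 5)) = -8606/(2*3) = -8606/6 = -8606*⅙ = -4303/3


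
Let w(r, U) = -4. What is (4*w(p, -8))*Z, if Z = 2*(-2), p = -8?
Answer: 64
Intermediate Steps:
Z = -4
(4*w(p, -8))*Z = (4*(-4))*(-4) = -16*(-4) = 64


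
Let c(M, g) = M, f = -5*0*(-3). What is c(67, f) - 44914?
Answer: -44847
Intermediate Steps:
f = 0 (f = 0*(-3) = 0)
c(67, f) - 44914 = 67 - 44914 = -44847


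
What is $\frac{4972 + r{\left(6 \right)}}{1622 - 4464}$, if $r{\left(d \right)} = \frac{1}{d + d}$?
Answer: $- \frac{59665}{34104} \approx -1.7495$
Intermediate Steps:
$r{\left(d \right)} = \frac{1}{2 d}$
$\frac{4972 + r{\left(6 \right)}}{1622 - 4464} = \frac{4972 + \frac{1}{2 \cdot 6}}{1622 - 4464} = \frac{4972 + \frac{1}{2} \cdot \frac{1}{6}}{1622 - 4464} = \frac{4972 + \frac{1}{12}}{-2842} = \frac{59665}{12} \left(- \frac{1}{2842}\right) = - \frac{59665}{34104}$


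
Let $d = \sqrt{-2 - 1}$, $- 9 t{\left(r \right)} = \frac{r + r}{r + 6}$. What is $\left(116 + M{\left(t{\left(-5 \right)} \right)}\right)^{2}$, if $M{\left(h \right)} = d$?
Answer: $\left(116 + i \sqrt{3}\right)^{2} \approx 13453.0 + 401.84 i$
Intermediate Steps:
$t{\left(r \right)} = - \frac{2 r}{9 \left(6 + r\right)}$ ($t{\left(r \right)} = - \frac{\left(r + r\right) \frac{1}{r + 6}}{9} = - \frac{2 r \frac{1}{6 + r}}{9} = - \frac{2 r}{9 \left(6 + r\right)}$)
$d = i \sqrt{3}$ ($d = \sqrt{-3} = i \sqrt{3} \approx 1.732 i$)
$M{\left(h \right)} = i \sqrt{3}$
$\left(116 + M{\left(t{\left(-5 \right)} \right)}\right)^{2} = \left(116 + i \sqrt{3}\right)^{2}$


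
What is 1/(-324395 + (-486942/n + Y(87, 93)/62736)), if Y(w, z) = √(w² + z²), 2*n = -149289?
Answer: -175646569184637612308352/56977722983540790503878829459 - 25892780103064*√1802/56977722983540790503878829459 ≈ -3.0827e-6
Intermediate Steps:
n = -149289/2 (n = (½)*(-149289) = -149289/2 ≈ -74645.)
1/(-324395 + (-486942/n + Y(87, 93)/62736)) = 1/(-324395 + (-486942/(-149289/2) + √(87² + 93²)/62736)) = 1/(-324395 + (-486942*(-2/149289) + √(7569 + 8649)*(1/62736))) = 1/(-324395 + (324628/49763 + √16218*(1/62736))) = 1/(-324395 + (324628/49763 + (3*√1802)*(1/62736))) = 1/(-324395 + (324628/49763 + √1802/20912)) = 1/(-16142543757/49763 + √1802/20912)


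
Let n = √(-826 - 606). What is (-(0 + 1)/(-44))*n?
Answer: I*√358/22 ≈ 0.86004*I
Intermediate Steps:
n = 2*I*√358 (n = √(-1432) = 2*I*√358 ≈ 37.842*I)
(-(0 + 1)/(-44))*n = (-(0 + 1)/(-44))*(2*I*√358) = (-1*1*(-1/44))*(2*I*√358) = (-1*(-1/44))*(2*I*√358) = (2*I*√358)/44 = I*√358/22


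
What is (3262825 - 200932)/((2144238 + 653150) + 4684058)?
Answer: 3061893/7481446 ≈ 0.40927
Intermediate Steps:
(3262825 - 200932)/((2144238 + 653150) + 4684058) = 3061893/(2797388 + 4684058) = 3061893/7481446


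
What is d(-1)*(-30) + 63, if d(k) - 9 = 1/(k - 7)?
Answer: -813/4 ≈ -203.25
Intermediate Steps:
d(k) = 9 + 1/(-7 + k) (d(k) = 9 + 1/(k - 7) = 9 + 1/(-7 + k))
d(-1)*(-30) + 63 = ((-62 + 9*(-1))/(-7 - 1))*(-30) + 63 = ((-62 - 9)/(-8))*(-30) + 63 = -1/8*(-71)*(-30) + 63 = (71/8)*(-30) + 63 = -1065/4 + 63 = -813/4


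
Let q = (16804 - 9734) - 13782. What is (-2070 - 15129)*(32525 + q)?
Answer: -443957787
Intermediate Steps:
q = -6712 (q = 7070 - 13782 = -6712)
(-2070 - 15129)*(32525 + q) = (-2070 - 15129)*(32525 - 6712) = -17199*25813 = -443957787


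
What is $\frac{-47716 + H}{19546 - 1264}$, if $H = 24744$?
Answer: $- \frac{11486}{9141} \approx -1.2565$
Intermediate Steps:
$\frac{-47716 + H}{19546 - 1264} = \frac{-47716 + 24744}{19546 - 1264} = - \frac{22972}{18282} = \left(-22972\right) \frac{1}{18282} = - \frac{11486}{9141}$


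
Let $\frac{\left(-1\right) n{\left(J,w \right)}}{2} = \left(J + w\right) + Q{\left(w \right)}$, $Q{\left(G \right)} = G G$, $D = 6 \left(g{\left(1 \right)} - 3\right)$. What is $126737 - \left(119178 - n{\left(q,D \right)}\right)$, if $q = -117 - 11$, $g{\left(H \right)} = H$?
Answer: $7551$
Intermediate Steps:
$q = -128$
$D = -12$ ($D = 6 \left(1 - 3\right) = 6 \left(-2\right) = -12$)
$Q{\left(G \right)} = G^{2}$
$n{\left(J,w \right)} = - 2 J - 2 w - 2 w^{2}$ ($n{\left(J,w \right)} = - 2 \left(\left(J + w\right) + w^{2}\right) = - 2 \left(J + w + w^{2}\right) = - 2 J - 2 w - 2 w^{2}$)
$126737 - \left(119178 - n{\left(q,D \right)}\right) = 126737 - \left(119178 - \left(\left(-2\right) \left(-128\right) - -24 - 2 \left(-12\right)^{2}\right)\right) = 126737 - \left(119178 - \left(256 + 24 - 288\right)\right) = 126737 - \left(119178 - -8\right) = 126737 - \left(119178 + 8\right) = 126737 - 119186 = 7551$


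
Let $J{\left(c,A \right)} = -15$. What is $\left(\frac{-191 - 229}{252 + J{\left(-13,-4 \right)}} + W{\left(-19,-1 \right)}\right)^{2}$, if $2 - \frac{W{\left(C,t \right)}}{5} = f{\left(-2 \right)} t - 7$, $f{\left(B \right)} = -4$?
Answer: $\frac{3367225}{6241} \approx 539.53$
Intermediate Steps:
$W{\left(C,t \right)} = 45 + 20 t$ ($W{\left(C,t \right)} = 10 - 5 \left(- 4 t - 7\right) = 10 - 5 \left(-7 - 4 t\right) = 10 + \left(35 + 20 t\right) = 45 + 20 t$)
$\left(\frac{-191 - 229}{252 + J{\left(-13,-4 \right)}} + W{\left(-19,-1 \right)}\right)^{2} = \left(\frac{-191 - 229}{252 - 15} + \left(45 + 20 \left(-1\right)\right)\right)^{2} = \left(- \frac{420}{237} + \left(45 - 20\right)\right)^{2} = \left(\left(-420\right) \frac{1}{237} + 25\right)^{2} = \left(- \frac{140}{79} + 25\right)^{2} = \left(\frac{1835}{79}\right)^{2} = \frac{3367225}{6241}$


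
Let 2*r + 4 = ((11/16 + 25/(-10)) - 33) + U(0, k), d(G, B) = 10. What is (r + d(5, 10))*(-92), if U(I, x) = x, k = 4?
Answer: 5451/8 ≈ 681.38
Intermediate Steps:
r = -557/32 (r = -2 + (((11/16 + 25/(-10)) - 33) + 4)/2 = -2 + (((11*(1/16) + 25*(-⅒)) - 33) + 4)/2 = -2 + (((11/16 - 5/2) - 33) + 4)/2 = -2 + ((-29/16 - 33) + 4)/2 = -2 + (-557/16 + 4)/2 = -2 + (½)*(-493/16) = -2 - 493/32 = -557/32 ≈ -17.406)
(r + d(5, 10))*(-92) = (-557/32 + 10)*(-92) = -237/32*(-92) = 5451/8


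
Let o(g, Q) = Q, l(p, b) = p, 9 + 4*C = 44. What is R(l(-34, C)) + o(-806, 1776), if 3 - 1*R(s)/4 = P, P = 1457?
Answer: -4040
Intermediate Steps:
C = 35/4 (C = -9/4 + (¼)*44 = -9/4 + 11 = 35/4 ≈ 8.7500)
R(s) = -5816 (R(s) = 12 - 4*1457 = 12 - 5828 = -5816)
R(l(-34, C)) + o(-806, 1776) = -5816 + 1776 = -4040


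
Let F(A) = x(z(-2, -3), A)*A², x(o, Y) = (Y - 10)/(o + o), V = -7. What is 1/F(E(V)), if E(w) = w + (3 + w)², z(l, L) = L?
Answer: 2/27 ≈ 0.074074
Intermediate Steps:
x(o, Y) = (-10 + Y)/(2*o) (x(o, Y) = (-10 + Y)/((2*o)) = (-10 + Y)*(1/(2*o)) = (-10 + Y)/(2*o))
F(A) = A²*(5/3 - A/6) (F(A) = ((½)*(-10 + A)/(-3))*A² = ((½)*(-⅓)*(-10 + A))*A² = (5/3 - A/6)*A² = A²*(5/3 - A/6))
1/F(E(V)) = 1/((-7 + (3 - 7)²)²*(10 - (-7 + (3 - 7)²))/6) = 1/((-7 + (-4)²)²*(10 - (-7 + (-4)²))/6) = 1/((-7 + 16)²*(10 - (-7 + 16))/6) = 1/((⅙)*9²*(10 - 1*9)) = 1/((⅙)*81*(10 - 9)) = 1/((⅙)*81*1) = 1/(27/2) = 2/27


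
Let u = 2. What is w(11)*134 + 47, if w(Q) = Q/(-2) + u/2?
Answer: -556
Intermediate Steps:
w(Q) = 1 - Q/2 (w(Q) = Q/(-2) + 2/2 = Q*(-½) + 2*(½) = -Q/2 + 1 = 1 - Q/2)
w(11)*134 + 47 = (1 - ½*11)*134 + 47 = (1 - 11/2)*134 + 47 = -9/2*134 + 47 = -603 + 47 = -556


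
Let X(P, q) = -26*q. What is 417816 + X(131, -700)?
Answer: 436016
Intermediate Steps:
417816 + X(131, -700) = 417816 - 26*(-700) = 417816 + 18200 = 436016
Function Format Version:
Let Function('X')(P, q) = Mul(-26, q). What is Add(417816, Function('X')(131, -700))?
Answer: 436016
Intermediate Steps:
Add(417816, Function('X')(131, -700)) = Add(417816, Mul(-26, -700)) = Add(417816, 18200) = 436016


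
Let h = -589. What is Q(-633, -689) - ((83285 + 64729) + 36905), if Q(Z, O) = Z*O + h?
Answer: 250629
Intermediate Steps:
Q(Z, O) = -589 + O*Z (Q(Z, O) = Z*O - 589 = O*Z - 589 = -589 + O*Z)
Q(-633, -689) - ((83285 + 64729) + 36905) = (-589 - 689*(-633)) - ((83285 + 64729) + 36905) = (-589 + 436137) - (148014 + 36905) = 435548 - 1*184919 = 435548 - 184919 = 250629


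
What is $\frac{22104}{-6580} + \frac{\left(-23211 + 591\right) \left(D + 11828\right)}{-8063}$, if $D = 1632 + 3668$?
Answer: $\frac{637286611062}{13263635} \approx 48048.0$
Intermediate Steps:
$D = 5300$
$\frac{22104}{-6580} + \frac{\left(-23211 + 591\right) \left(D + 11828\right)}{-8063} = \frac{22104}{-6580} + \frac{\left(-23211 + 591\right) \left(5300 + 11828\right)}{-8063} = 22104 \left(- \frac{1}{6580}\right) + \left(-22620\right) 17128 \left(- \frac{1}{8063}\right) = - \frac{5526}{1645} - - \frac{387435360}{8063} = - \frac{5526}{1645} + \frac{387435360}{8063} = \frac{637286611062}{13263635}$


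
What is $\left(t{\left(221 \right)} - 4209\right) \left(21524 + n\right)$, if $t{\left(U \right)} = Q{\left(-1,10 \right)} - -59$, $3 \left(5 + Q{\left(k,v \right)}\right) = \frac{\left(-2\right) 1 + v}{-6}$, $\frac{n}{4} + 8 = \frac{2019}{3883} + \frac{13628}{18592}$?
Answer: $- \frac{3627534941048675}{40608414} \approx -8.933 \cdot 10^{7}$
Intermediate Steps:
$n = - \frac{121771779}{4512046}$ ($n = -32 + 4 \left(\frac{2019}{3883} + \frac{13628}{18592}\right) = -32 + 4 \left(2019 \cdot \frac{1}{3883} + 13628 \cdot \frac{1}{18592}\right) = -32 + 4 \left(\frac{2019}{3883} + \frac{3407}{4648}\right) = -32 + 4 \cdot \frac{22613693}{18048184} = -32 + \frac{22613693}{4512046} = - \frac{121771779}{4512046} \approx -26.988$)
$Q{\left(k,v \right)} = - \frac{44}{9} - \frac{v}{18}$ ($Q{\left(k,v \right)} = -5 + \frac{\left(\left(-2\right) 1 + v\right) \frac{1}{-6}}{3} = -5 + \frac{\left(-2 + v\right) \left(- \frac{1}{6}\right)}{3} = -5 + \frac{\frac{1}{3} - \frac{v}{6}}{3} = -5 - \left(- \frac{1}{9} + \frac{v}{18}\right) = - \frac{44}{9} - \frac{v}{18}$)
$t{\left(U \right)} = \frac{482}{9}$ ($t{\left(U \right)} = \left(- \frac{44}{9} - \frac{5}{9}\right) - -59 = \left(- \frac{44}{9} - \frac{5}{9}\right) + 59 = - \frac{49}{9} + 59 = \frac{482}{9}$)
$\left(t{\left(221 \right)} - 4209\right) \left(21524 + n\right) = \left(\frac{482}{9} - 4209\right) \left(21524 - \frac{121771779}{4512046}\right) = \left(- \frac{37399}{9}\right) \frac{96995506325}{4512046} = - \frac{3627534941048675}{40608414}$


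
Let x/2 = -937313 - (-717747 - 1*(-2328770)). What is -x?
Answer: 5096672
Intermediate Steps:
x = -5096672 (x = 2*(-937313 - (-717747 - 1*(-2328770))) = 2*(-937313 - (-717747 + 2328770)) = 2*(-937313 - 1*1611023) = 2*(-937313 - 1611023) = 2*(-2548336) = -5096672)
-x = -1*(-5096672) = 5096672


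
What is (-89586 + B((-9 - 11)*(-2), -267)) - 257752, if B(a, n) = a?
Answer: -347298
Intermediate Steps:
(-89586 + B((-9 - 11)*(-2), -267)) - 257752 = (-89586 + (-9 - 11)*(-2)) - 257752 = (-89586 - 20*(-2)) - 257752 = (-89586 + 40) - 257752 = -89546 - 257752 = -347298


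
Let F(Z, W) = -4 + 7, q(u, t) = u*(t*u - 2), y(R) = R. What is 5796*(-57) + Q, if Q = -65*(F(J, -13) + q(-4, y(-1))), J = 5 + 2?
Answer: -330047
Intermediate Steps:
q(u, t) = u*(-2 + t*u)
J = 7
F(Z, W) = 3
Q = 325 (Q = -65*(3 - 4*(-2 - 1*(-4))) = -65*(3 - 4*(-2 + 4)) = -65*(3 - 4*2) = -65*(3 - 8) = -65*(-5) = 325)
5796*(-57) + Q = 5796*(-57) + 325 = -330372 + 325 = -330047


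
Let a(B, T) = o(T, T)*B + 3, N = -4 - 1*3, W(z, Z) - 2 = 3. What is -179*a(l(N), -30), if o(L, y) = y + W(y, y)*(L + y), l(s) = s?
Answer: -414027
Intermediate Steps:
W(z, Z) = 5 (W(z, Z) = 2 + 3 = 5)
N = -7 (N = -4 - 3 = -7)
o(L, y) = 5*L + 6*y (o(L, y) = y + 5*(L + y) = y + (5*L + 5*y) = 5*L + 6*y)
a(B, T) = 3 + 11*B*T (a(B, T) = (5*T + 6*T)*B + 3 = (11*T)*B + 3 = 11*B*T + 3 = 3 + 11*B*T)
-179*a(l(N), -30) = -179*(3 + 11*(-7)*(-30)) = -179*(3 + 2310) = -179*2313 = -414027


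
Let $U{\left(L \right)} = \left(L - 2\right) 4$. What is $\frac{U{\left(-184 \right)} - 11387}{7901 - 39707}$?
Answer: $\frac{12131}{31806} \approx 0.38141$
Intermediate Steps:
$U{\left(L \right)} = -8 + 4 L$ ($U{\left(L \right)} = \left(-2 + L\right) 4 = -8 + 4 L$)
$\frac{U{\left(-184 \right)} - 11387}{7901 - 39707} = \frac{\left(-8 + 4 \left(-184\right)\right) - 11387}{7901 - 39707} = \frac{\left(-8 - 736\right) - 11387}{-31806} = \left(-744 - 11387\right) \left(- \frac{1}{31806}\right) = \left(-12131\right) \left(- \frac{1}{31806}\right) = \frac{12131}{31806}$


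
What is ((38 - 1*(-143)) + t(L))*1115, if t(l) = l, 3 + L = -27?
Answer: 168365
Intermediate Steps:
L = -30 (L = -3 - 27 = -30)
((38 - 1*(-143)) + t(L))*1115 = ((38 - 1*(-143)) - 30)*1115 = ((38 + 143) - 30)*1115 = (181 - 30)*1115 = 151*1115 = 168365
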